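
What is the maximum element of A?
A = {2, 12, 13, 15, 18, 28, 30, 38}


Set A = {2, 12, 13, 15, 18, 28, 30, 38}
Elements in ascending order: 2, 12, 13, 15, 18, 28, 30, 38
The largest element is 38.

38


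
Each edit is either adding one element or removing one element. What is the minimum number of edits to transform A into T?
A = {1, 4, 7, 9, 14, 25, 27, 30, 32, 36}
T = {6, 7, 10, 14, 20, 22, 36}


Set A = {1, 4, 7, 9, 14, 25, 27, 30, 32, 36}
Set T = {6, 7, 10, 14, 20, 22, 36}
Elements to remove from A (in A, not in T): {1, 4, 9, 25, 27, 30, 32} → 7 removals
Elements to add to A (in T, not in A): {6, 10, 20, 22} → 4 additions
Total edits = 7 + 4 = 11

11


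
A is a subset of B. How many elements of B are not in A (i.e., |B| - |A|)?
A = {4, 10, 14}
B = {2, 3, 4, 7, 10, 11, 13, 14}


Set A = {4, 10, 14}, |A| = 3
Set B = {2, 3, 4, 7, 10, 11, 13, 14}, |B| = 8
Since A ⊆ B: B \ A = {2, 3, 7, 11, 13}
|B| - |A| = 8 - 3 = 5

5


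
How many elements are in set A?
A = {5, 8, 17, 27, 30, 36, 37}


Set A = {5, 8, 17, 27, 30, 36, 37}
Listing elements: 5, 8, 17, 27, 30, 36, 37
Counting: 7 elements
|A| = 7

7


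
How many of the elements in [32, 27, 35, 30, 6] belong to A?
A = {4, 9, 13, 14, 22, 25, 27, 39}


Set A = {4, 9, 13, 14, 22, 25, 27, 39}
Candidates: [32, 27, 35, 30, 6]
Check each candidate:
32 ∉ A, 27 ∈ A, 35 ∉ A, 30 ∉ A, 6 ∉ A
Count of candidates in A: 1

1


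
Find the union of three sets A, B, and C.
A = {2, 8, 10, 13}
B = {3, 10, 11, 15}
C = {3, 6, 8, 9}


Set A = {2, 8, 10, 13}
Set B = {3, 10, 11, 15}
Set C = {3, 6, 8, 9}
First, A ∪ B = {2, 3, 8, 10, 11, 13, 15}
Then, (A ∪ B) ∪ C = {2, 3, 6, 8, 9, 10, 11, 13, 15}

{2, 3, 6, 8, 9, 10, 11, 13, 15}


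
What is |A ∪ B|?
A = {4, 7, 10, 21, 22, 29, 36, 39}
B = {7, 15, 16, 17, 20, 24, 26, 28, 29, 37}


Set A = {4, 7, 10, 21, 22, 29, 36, 39}, |A| = 8
Set B = {7, 15, 16, 17, 20, 24, 26, 28, 29, 37}, |B| = 10
A ∩ B = {7, 29}, |A ∩ B| = 2
|A ∪ B| = |A| + |B| - |A ∩ B| = 8 + 10 - 2 = 16

16


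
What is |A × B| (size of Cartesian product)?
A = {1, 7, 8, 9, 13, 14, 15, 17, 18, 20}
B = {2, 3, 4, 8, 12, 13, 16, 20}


Set A = {1, 7, 8, 9, 13, 14, 15, 17, 18, 20} has 10 elements.
Set B = {2, 3, 4, 8, 12, 13, 16, 20} has 8 elements.
|A × B| = |A| × |B| = 10 × 8 = 80

80


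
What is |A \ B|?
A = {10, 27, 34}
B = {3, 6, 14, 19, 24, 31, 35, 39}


Set A = {10, 27, 34}
Set B = {3, 6, 14, 19, 24, 31, 35, 39}
A \ B = {10, 27, 34}
|A \ B| = 3

3


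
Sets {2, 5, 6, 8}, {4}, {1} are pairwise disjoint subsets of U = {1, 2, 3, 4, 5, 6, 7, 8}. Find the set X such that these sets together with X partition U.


U = {1, 2, 3, 4, 5, 6, 7, 8}
Shown blocks: {2, 5, 6, 8}, {4}, {1}
A partition's blocks are pairwise disjoint and cover U, so the missing block = U \ (union of shown blocks).
Union of shown blocks: {1, 2, 4, 5, 6, 8}
Missing block = U \ (union) = {3, 7}

{3, 7}


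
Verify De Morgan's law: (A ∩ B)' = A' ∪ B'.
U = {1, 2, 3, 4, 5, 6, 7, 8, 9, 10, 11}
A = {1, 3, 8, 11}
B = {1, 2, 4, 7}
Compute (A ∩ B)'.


U = {1, 2, 3, 4, 5, 6, 7, 8, 9, 10, 11}
A = {1, 3, 8, 11}, B = {1, 2, 4, 7}
A ∩ B = {1}
(A ∩ B)' = U \ (A ∩ B) = {2, 3, 4, 5, 6, 7, 8, 9, 10, 11}
Verification via A' ∪ B': A' = {2, 4, 5, 6, 7, 9, 10}, B' = {3, 5, 6, 8, 9, 10, 11}
A' ∪ B' = {2, 3, 4, 5, 6, 7, 8, 9, 10, 11} ✓

{2, 3, 4, 5, 6, 7, 8, 9, 10, 11}


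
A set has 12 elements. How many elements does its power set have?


The set has 12 elements.
The power set contains all possible subsets.
|P(A)| = 2^|A| = 2^12 = 4096

4096


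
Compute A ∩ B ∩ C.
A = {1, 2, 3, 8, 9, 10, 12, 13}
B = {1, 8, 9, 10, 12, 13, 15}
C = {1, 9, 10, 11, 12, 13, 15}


Set A = {1, 2, 3, 8, 9, 10, 12, 13}
Set B = {1, 8, 9, 10, 12, 13, 15}
Set C = {1, 9, 10, 11, 12, 13, 15}
First, A ∩ B = {1, 8, 9, 10, 12, 13}
Then, (A ∩ B) ∩ C = {1, 9, 10, 12, 13}

{1, 9, 10, 12, 13}


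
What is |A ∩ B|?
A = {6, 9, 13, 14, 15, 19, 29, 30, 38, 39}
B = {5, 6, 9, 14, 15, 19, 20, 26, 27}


Set A = {6, 9, 13, 14, 15, 19, 29, 30, 38, 39}
Set B = {5, 6, 9, 14, 15, 19, 20, 26, 27}
A ∩ B = {6, 9, 14, 15, 19}
|A ∩ B| = 5

5


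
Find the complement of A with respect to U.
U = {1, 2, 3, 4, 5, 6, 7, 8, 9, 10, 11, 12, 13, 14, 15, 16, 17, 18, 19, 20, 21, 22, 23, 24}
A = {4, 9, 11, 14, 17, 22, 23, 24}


Universal set U = {1, 2, 3, 4, 5, 6, 7, 8, 9, 10, 11, 12, 13, 14, 15, 16, 17, 18, 19, 20, 21, 22, 23, 24}
Set A = {4, 9, 11, 14, 17, 22, 23, 24}
A' = U \ A = elements in U but not in A
Checking each element of U:
1 (not in A, include), 2 (not in A, include), 3 (not in A, include), 4 (in A, exclude), 5 (not in A, include), 6 (not in A, include), 7 (not in A, include), 8 (not in A, include), 9 (in A, exclude), 10 (not in A, include), 11 (in A, exclude), 12 (not in A, include), 13 (not in A, include), 14 (in A, exclude), 15 (not in A, include), 16 (not in A, include), 17 (in A, exclude), 18 (not in A, include), 19 (not in A, include), 20 (not in A, include), 21 (not in A, include), 22 (in A, exclude), 23 (in A, exclude), 24 (in A, exclude)
A' = {1, 2, 3, 5, 6, 7, 8, 10, 12, 13, 15, 16, 18, 19, 20, 21}

{1, 2, 3, 5, 6, 7, 8, 10, 12, 13, 15, 16, 18, 19, 20, 21}


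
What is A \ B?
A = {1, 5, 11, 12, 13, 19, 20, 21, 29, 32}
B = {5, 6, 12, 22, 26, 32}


Set A = {1, 5, 11, 12, 13, 19, 20, 21, 29, 32}
Set B = {5, 6, 12, 22, 26, 32}
A \ B includes elements in A that are not in B.
Check each element of A:
1 (not in B, keep), 5 (in B, remove), 11 (not in B, keep), 12 (in B, remove), 13 (not in B, keep), 19 (not in B, keep), 20 (not in B, keep), 21 (not in B, keep), 29 (not in B, keep), 32 (in B, remove)
A \ B = {1, 11, 13, 19, 20, 21, 29}

{1, 11, 13, 19, 20, 21, 29}


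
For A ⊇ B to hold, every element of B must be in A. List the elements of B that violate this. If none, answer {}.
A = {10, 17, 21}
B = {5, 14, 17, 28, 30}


Set A = {10, 17, 21}
Set B = {5, 14, 17, 28, 30}
Check each element of B against A:
5 ∉ A (include), 14 ∉ A (include), 17 ∈ A, 28 ∉ A (include), 30 ∉ A (include)
Elements of B not in A: {5, 14, 28, 30}

{5, 14, 28, 30}


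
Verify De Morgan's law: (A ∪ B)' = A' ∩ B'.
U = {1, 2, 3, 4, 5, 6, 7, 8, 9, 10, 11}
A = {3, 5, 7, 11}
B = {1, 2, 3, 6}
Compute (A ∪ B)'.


U = {1, 2, 3, 4, 5, 6, 7, 8, 9, 10, 11}
A = {3, 5, 7, 11}, B = {1, 2, 3, 6}
A ∪ B = {1, 2, 3, 5, 6, 7, 11}
(A ∪ B)' = U \ (A ∪ B) = {4, 8, 9, 10}
Verification via A' ∩ B': A' = {1, 2, 4, 6, 8, 9, 10}, B' = {4, 5, 7, 8, 9, 10, 11}
A' ∩ B' = {4, 8, 9, 10} ✓

{4, 8, 9, 10}


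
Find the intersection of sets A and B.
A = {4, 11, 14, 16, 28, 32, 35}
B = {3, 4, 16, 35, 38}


Set A = {4, 11, 14, 16, 28, 32, 35}
Set B = {3, 4, 16, 35, 38}
A ∩ B includes only elements in both sets.
Check each element of A against B:
4 ✓, 11 ✗, 14 ✗, 16 ✓, 28 ✗, 32 ✗, 35 ✓
A ∩ B = {4, 16, 35}

{4, 16, 35}


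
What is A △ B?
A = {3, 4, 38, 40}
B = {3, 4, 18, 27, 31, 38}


Set A = {3, 4, 38, 40}
Set B = {3, 4, 18, 27, 31, 38}
A △ B = (A \ B) ∪ (B \ A)
Elements in A but not B: {40}
Elements in B but not A: {18, 27, 31}
A △ B = {18, 27, 31, 40}

{18, 27, 31, 40}


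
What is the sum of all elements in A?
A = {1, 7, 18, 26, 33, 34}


Set A = {1, 7, 18, 26, 33, 34}
Sum = 1 + 7 + 18 + 26 + 33 + 34 = 119

119


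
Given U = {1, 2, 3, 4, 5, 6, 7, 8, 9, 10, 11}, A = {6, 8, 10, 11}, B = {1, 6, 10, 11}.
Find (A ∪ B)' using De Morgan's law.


U = {1, 2, 3, 4, 5, 6, 7, 8, 9, 10, 11}
A = {6, 8, 10, 11}, B = {1, 6, 10, 11}
A ∪ B = {1, 6, 8, 10, 11}
(A ∪ B)' = U \ (A ∪ B) = {2, 3, 4, 5, 7, 9}
Verification via A' ∩ B': A' = {1, 2, 3, 4, 5, 7, 9}, B' = {2, 3, 4, 5, 7, 8, 9}
A' ∩ B' = {2, 3, 4, 5, 7, 9} ✓

{2, 3, 4, 5, 7, 9}


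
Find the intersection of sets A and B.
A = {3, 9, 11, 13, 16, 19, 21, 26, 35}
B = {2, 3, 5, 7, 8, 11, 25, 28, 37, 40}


Set A = {3, 9, 11, 13, 16, 19, 21, 26, 35}
Set B = {2, 3, 5, 7, 8, 11, 25, 28, 37, 40}
A ∩ B includes only elements in both sets.
Check each element of A against B:
3 ✓, 9 ✗, 11 ✓, 13 ✗, 16 ✗, 19 ✗, 21 ✗, 26 ✗, 35 ✗
A ∩ B = {3, 11}

{3, 11}


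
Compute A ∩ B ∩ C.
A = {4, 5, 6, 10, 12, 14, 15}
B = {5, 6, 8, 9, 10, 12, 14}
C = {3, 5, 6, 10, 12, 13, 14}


Set A = {4, 5, 6, 10, 12, 14, 15}
Set B = {5, 6, 8, 9, 10, 12, 14}
Set C = {3, 5, 6, 10, 12, 13, 14}
First, A ∩ B = {5, 6, 10, 12, 14}
Then, (A ∩ B) ∩ C = {5, 6, 10, 12, 14}

{5, 6, 10, 12, 14}


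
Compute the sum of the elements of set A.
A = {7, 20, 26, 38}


Set A = {7, 20, 26, 38}
Sum = 7 + 20 + 26 + 38 = 91

91


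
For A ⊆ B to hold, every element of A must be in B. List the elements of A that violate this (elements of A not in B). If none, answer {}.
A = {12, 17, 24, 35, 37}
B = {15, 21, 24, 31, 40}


Set A = {12, 17, 24, 35, 37}
Set B = {15, 21, 24, 31, 40}
Check each element of A against B:
12 ∉ B (include), 17 ∉ B (include), 24 ∈ B, 35 ∉ B (include), 37 ∉ B (include)
Elements of A not in B: {12, 17, 35, 37}

{12, 17, 35, 37}


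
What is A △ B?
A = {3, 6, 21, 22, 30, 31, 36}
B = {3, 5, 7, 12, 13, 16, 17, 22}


Set A = {3, 6, 21, 22, 30, 31, 36}
Set B = {3, 5, 7, 12, 13, 16, 17, 22}
A △ B = (A \ B) ∪ (B \ A)
Elements in A but not B: {6, 21, 30, 31, 36}
Elements in B but not A: {5, 7, 12, 13, 16, 17}
A △ B = {5, 6, 7, 12, 13, 16, 17, 21, 30, 31, 36}

{5, 6, 7, 12, 13, 16, 17, 21, 30, 31, 36}


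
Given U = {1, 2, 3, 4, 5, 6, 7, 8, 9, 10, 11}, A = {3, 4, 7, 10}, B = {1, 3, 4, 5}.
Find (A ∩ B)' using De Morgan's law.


U = {1, 2, 3, 4, 5, 6, 7, 8, 9, 10, 11}
A = {3, 4, 7, 10}, B = {1, 3, 4, 5}
A ∩ B = {3, 4}
(A ∩ B)' = U \ (A ∩ B) = {1, 2, 5, 6, 7, 8, 9, 10, 11}
Verification via A' ∪ B': A' = {1, 2, 5, 6, 8, 9, 11}, B' = {2, 6, 7, 8, 9, 10, 11}
A' ∪ B' = {1, 2, 5, 6, 7, 8, 9, 10, 11} ✓

{1, 2, 5, 6, 7, 8, 9, 10, 11}


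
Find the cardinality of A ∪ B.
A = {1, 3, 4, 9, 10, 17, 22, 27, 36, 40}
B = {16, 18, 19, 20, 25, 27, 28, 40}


Set A = {1, 3, 4, 9, 10, 17, 22, 27, 36, 40}, |A| = 10
Set B = {16, 18, 19, 20, 25, 27, 28, 40}, |B| = 8
A ∩ B = {27, 40}, |A ∩ B| = 2
|A ∪ B| = |A| + |B| - |A ∩ B| = 10 + 8 - 2 = 16

16


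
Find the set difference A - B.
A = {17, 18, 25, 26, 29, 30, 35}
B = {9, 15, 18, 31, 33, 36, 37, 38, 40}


Set A = {17, 18, 25, 26, 29, 30, 35}
Set B = {9, 15, 18, 31, 33, 36, 37, 38, 40}
A \ B includes elements in A that are not in B.
Check each element of A:
17 (not in B, keep), 18 (in B, remove), 25 (not in B, keep), 26 (not in B, keep), 29 (not in B, keep), 30 (not in B, keep), 35 (not in B, keep)
A \ B = {17, 25, 26, 29, 30, 35}

{17, 25, 26, 29, 30, 35}


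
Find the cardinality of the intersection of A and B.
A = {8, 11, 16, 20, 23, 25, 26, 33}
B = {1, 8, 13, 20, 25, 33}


Set A = {8, 11, 16, 20, 23, 25, 26, 33}
Set B = {1, 8, 13, 20, 25, 33}
A ∩ B = {8, 20, 25, 33}
|A ∩ B| = 4

4


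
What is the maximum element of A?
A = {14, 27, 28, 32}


Set A = {14, 27, 28, 32}
Elements in ascending order: 14, 27, 28, 32
The largest element is 32.

32


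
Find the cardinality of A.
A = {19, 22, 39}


Set A = {19, 22, 39}
Listing elements: 19, 22, 39
Counting: 3 elements
|A| = 3

3


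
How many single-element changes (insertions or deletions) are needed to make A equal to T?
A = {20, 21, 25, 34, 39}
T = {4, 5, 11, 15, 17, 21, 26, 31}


Set A = {20, 21, 25, 34, 39}
Set T = {4, 5, 11, 15, 17, 21, 26, 31}
Elements to remove from A (in A, not in T): {20, 25, 34, 39} → 4 removals
Elements to add to A (in T, not in A): {4, 5, 11, 15, 17, 26, 31} → 7 additions
Total edits = 4 + 7 = 11

11


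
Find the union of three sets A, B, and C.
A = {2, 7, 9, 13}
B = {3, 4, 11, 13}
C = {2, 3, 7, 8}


Set A = {2, 7, 9, 13}
Set B = {3, 4, 11, 13}
Set C = {2, 3, 7, 8}
First, A ∪ B = {2, 3, 4, 7, 9, 11, 13}
Then, (A ∪ B) ∪ C = {2, 3, 4, 7, 8, 9, 11, 13}

{2, 3, 4, 7, 8, 9, 11, 13}


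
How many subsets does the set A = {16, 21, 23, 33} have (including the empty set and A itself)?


Set A = {16, 21, 23, 33}
|A| = 4
The power set P(A) contains all subsets of A.
|P(A)| = 2^|A| = 2^4 = 16

16


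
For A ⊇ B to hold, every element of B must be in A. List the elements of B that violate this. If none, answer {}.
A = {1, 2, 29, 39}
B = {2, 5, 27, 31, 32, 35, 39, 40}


Set A = {1, 2, 29, 39}
Set B = {2, 5, 27, 31, 32, 35, 39, 40}
Check each element of B against A:
2 ∈ A, 5 ∉ A (include), 27 ∉ A (include), 31 ∉ A (include), 32 ∉ A (include), 35 ∉ A (include), 39 ∈ A, 40 ∉ A (include)
Elements of B not in A: {5, 27, 31, 32, 35, 40}

{5, 27, 31, 32, 35, 40}


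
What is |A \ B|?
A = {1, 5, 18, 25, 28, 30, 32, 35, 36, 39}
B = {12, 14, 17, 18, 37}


Set A = {1, 5, 18, 25, 28, 30, 32, 35, 36, 39}
Set B = {12, 14, 17, 18, 37}
A \ B = {1, 5, 25, 28, 30, 32, 35, 36, 39}
|A \ B| = 9

9


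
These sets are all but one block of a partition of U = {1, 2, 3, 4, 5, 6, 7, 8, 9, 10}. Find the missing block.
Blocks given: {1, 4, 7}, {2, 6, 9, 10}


U = {1, 2, 3, 4, 5, 6, 7, 8, 9, 10}
Shown blocks: {1, 4, 7}, {2, 6, 9, 10}
A partition's blocks are pairwise disjoint and cover U, so the missing block = U \ (union of shown blocks).
Union of shown blocks: {1, 2, 4, 6, 7, 9, 10}
Missing block = U \ (union) = {3, 5, 8}

{3, 5, 8}


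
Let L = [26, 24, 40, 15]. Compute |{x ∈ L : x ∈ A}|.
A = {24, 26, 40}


Set A = {24, 26, 40}
Candidates: [26, 24, 40, 15]
Check each candidate:
26 ∈ A, 24 ∈ A, 40 ∈ A, 15 ∉ A
Count of candidates in A: 3

3


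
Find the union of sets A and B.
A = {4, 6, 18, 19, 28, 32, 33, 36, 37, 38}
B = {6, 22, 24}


Set A = {4, 6, 18, 19, 28, 32, 33, 36, 37, 38}
Set B = {6, 22, 24}
A ∪ B includes all elements in either set.
Elements from A: {4, 6, 18, 19, 28, 32, 33, 36, 37, 38}
Elements from B not already included: {22, 24}
A ∪ B = {4, 6, 18, 19, 22, 24, 28, 32, 33, 36, 37, 38}

{4, 6, 18, 19, 22, 24, 28, 32, 33, 36, 37, 38}


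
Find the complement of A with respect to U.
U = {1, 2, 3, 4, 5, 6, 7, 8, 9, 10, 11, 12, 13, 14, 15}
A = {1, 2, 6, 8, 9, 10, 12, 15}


Universal set U = {1, 2, 3, 4, 5, 6, 7, 8, 9, 10, 11, 12, 13, 14, 15}
Set A = {1, 2, 6, 8, 9, 10, 12, 15}
A' = U \ A = elements in U but not in A
Checking each element of U:
1 (in A, exclude), 2 (in A, exclude), 3 (not in A, include), 4 (not in A, include), 5 (not in A, include), 6 (in A, exclude), 7 (not in A, include), 8 (in A, exclude), 9 (in A, exclude), 10 (in A, exclude), 11 (not in A, include), 12 (in A, exclude), 13 (not in A, include), 14 (not in A, include), 15 (in A, exclude)
A' = {3, 4, 5, 7, 11, 13, 14}

{3, 4, 5, 7, 11, 13, 14}


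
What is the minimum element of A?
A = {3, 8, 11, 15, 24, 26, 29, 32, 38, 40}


Set A = {3, 8, 11, 15, 24, 26, 29, 32, 38, 40}
Elements in ascending order: 3, 8, 11, 15, 24, 26, 29, 32, 38, 40
The smallest element is 3.

3


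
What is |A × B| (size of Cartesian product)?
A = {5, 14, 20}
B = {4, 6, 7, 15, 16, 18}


Set A = {5, 14, 20} has 3 elements.
Set B = {4, 6, 7, 15, 16, 18} has 6 elements.
|A × B| = |A| × |B| = 3 × 6 = 18

18


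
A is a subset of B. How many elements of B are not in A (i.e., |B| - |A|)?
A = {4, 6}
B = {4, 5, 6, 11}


Set A = {4, 6}, |A| = 2
Set B = {4, 5, 6, 11}, |B| = 4
Since A ⊆ B: B \ A = {5, 11}
|B| - |A| = 4 - 2 = 2

2


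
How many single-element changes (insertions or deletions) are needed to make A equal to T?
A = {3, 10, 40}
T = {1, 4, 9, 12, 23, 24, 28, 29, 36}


Set A = {3, 10, 40}
Set T = {1, 4, 9, 12, 23, 24, 28, 29, 36}
Elements to remove from A (in A, not in T): {3, 10, 40} → 3 removals
Elements to add to A (in T, not in A): {1, 4, 9, 12, 23, 24, 28, 29, 36} → 9 additions
Total edits = 3 + 9 = 12

12


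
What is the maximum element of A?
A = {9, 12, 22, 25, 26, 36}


Set A = {9, 12, 22, 25, 26, 36}
Elements in ascending order: 9, 12, 22, 25, 26, 36
The largest element is 36.

36


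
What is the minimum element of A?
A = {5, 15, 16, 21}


Set A = {5, 15, 16, 21}
Elements in ascending order: 5, 15, 16, 21
The smallest element is 5.

5


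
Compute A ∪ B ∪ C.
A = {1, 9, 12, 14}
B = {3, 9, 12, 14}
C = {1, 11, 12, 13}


Set A = {1, 9, 12, 14}
Set B = {3, 9, 12, 14}
Set C = {1, 11, 12, 13}
First, A ∪ B = {1, 3, 9, 12, 14}
Then, (A ∪ B) ∪ C = {1, 3, 9, 11, 12, 13, 14}

{1, 3, 9, 11, 12, 13, 14}


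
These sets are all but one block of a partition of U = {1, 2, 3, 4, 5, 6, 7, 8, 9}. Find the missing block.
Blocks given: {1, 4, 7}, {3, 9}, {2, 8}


U = {1, 2, 3, 4, 5, 6, 7, 8, 9}
Shown blocks: {1, 4, 7}, {3, 9}, {2, 8}
A partition's blocks are pairwise disjoint and cover U, so the missing block = U \ (union of shown blocks).
Union of shown blocks: {1, 2, 3, 4, 7, 8, 9}
Missing block = U \ (union) = {5, 6}

{5, 6}


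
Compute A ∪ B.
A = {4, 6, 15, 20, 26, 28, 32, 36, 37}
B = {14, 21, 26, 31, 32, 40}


Set A = {4, 6, 15, 20, 26, 28, 32, 36, 37}
Set B = {14, 21, 26, 31, 32, 40}
A ∪ B includes all elements in either set.
Elements from A: {4, 6, 15, 20, 26, 28, 32, 36, 37}
Elements from B not already included: {14, 21, 31, 40}
A ∪ B = {4, 6, 14, 15, 20, 21, 26, 28, 31, 32, 36, 37, 40}

{4, 6, 14, 15, 20, 21, 26, 28, 31, 32, 36, 37, 40}


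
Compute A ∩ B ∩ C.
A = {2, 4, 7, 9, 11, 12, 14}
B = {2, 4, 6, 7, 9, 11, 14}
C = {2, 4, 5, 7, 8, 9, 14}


Set A = {2, 4, 7, 9, 11, 12, 14}
Set B = {2, 4, 6, 7, 9, 11, 14}
Set C = {2, 4, 5, 7, 8, 9, 14}
First, A ∩ B = {2, 4, 7, 9, 11, 14}
Then, (A ∩ B) ∩ C = {2, 4, 7, 9, 14}

{2, 4, 7, 9, 14}


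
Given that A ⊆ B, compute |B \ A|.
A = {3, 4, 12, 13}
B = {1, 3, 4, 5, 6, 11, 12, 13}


Set A = {3, 4, 12, 13}, |A| = 4
Set B = {1, 3, 4, 5, 6, 11, 12, 13}, |B| = 8
Since A ⊆ B: B \ A = {1, 5, 6, 11}
|B| - |A| = 8 - 4 = 4

4


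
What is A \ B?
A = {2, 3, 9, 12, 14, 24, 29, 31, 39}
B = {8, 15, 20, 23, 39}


Set A = {2, 3, 9, 12, 14, 24, 29, 31, 39}
Set B = {8, 15, 20, 23, 39}
A \ B includes elements in A that are not in B.
Check each element of A:
2 (not in B, keep), 3 (not in B, keep), 9 (not in B, keep), 12 (not in B, keep), 14 (not in B, keep), 24 (not in B, keep), 29 (not in B, keep), 31 (not in B, keep), 39 (in B, remove)
A \ B = {2, 3, 9, 12, 14, 24, 29, 31}

{2, 3, 9, 12, 14, 24, 29, 31}


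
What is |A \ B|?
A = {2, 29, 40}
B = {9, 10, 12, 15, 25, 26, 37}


Set A = {2, 29, 40}
Set B = {9, 10, 12, 15, 25, 26, 37}
A \ B = {2, 29, 40}
|A \ B| = 3

3


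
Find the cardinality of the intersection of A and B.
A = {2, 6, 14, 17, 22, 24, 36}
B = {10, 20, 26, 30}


Set A = {2, 6, 14, 17, 22, 24, 36}
Set B = {10, 20, 26, 30}
A ∩ B = {}
|A ∩ B| = 0

0


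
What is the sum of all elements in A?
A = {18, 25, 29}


Set A = {18, 25, 29}
Sum = 18 + 25 + 29 = 72

72


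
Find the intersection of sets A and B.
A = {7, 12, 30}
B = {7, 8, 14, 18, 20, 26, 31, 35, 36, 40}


Set A = {7, 12, 30}
Set B = {7, 8, 14, 18, 20, 26, 31, 35, 36, 40}
A ∩ B includes only elements in both sets.
Check each element of A against B:
7 ✓, 12 ✗, 30 ✗
A ∩ B = {7}

{7}


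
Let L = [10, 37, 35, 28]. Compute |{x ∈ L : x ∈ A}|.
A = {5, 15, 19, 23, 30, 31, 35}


Set A = {5, 15, 19, 23, 30, 31, 35}
Candidates: [10, 37, 35, 28]
Check each candidate:
10 ∉ A, 37 ∉ A, 35 ∈ A, 28 ∉ A
Count of candidates in A: 1

1


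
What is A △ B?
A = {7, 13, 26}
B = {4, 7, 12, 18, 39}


Set A = {7, 13, 26}
Set B = {4, 7, 12, 18, 39}
A △ B = (A \ B) ∪ (B \ A)
Elements in A but not B: {13, 26}
Elements in B but not A: {4, 12, 18, 39}
A △ B = {4, 12, 13, 18, 26, 39}

{4, 12, 13, 18, 26, 39}


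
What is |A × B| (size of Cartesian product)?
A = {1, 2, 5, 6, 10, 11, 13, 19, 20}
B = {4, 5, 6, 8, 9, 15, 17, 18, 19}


Set A = {1, 2, 5, 6, 10, 11, 13, 19, 20} has 9 elements.
Set B = {4, 5, 6, 8, 9, 15, 17, 18, 19} has 9 elements.
|A × B| = |A| × |B| = 9 × 9 = 81

81


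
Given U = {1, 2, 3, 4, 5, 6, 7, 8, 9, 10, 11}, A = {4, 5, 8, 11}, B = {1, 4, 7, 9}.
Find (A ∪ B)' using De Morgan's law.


U = {1, 2, 3, 4, 5, 6, 7, 8, 9, 10, 11}
A = {4, 5, 8, 11}, B = {1, 4, 7, 9}
A ∪ B = {1, 4, 5, 7, 8, 9, 11}
(A ∪ B)' = U \ (A ∪ B) = {2, 3, 6, 10}
Verification via A' ∩ B': A' = {1, 2, 3, 6, 7, 9, 10}, B' = {2, 3, 5, 6, 8, 10, 11}
A' ∩ B' = {2, 3, 6, 10} ✓

{2, 3, 6, 10}


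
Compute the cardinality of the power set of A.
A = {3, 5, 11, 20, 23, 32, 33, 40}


Set A = {3, 5, 11, 20, 23, 32, 33, 40}
|A| = 8
The power set P(A) contains all subsets of A.
|P(A)| = 2^|A| = 2^8 = 256

256


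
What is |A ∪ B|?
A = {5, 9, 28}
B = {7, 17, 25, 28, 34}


Set A = {5, 9, 28}, |A| = 3
Set B = {7, 17, 25, 28, 34}, |B| = 5
A ∩ B = {28}, |A ∩ B| = 1
|A ∪ B| = |A| + |B| - |A ∩ B| = 3 + 5 - 1 = 7

7


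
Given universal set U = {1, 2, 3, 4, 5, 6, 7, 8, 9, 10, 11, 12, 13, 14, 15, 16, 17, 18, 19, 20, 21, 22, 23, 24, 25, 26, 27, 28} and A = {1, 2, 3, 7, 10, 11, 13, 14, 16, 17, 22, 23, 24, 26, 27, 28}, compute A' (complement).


Universal set U = {1, 2, 3, 4, 5, 6, 7, 8, 9, 10, 11, 12, 13, 14, 15, 16, 17, 18, 19, 20, 21, 22, 23, 24, 25, 26, 27, 28}
Set A = {1, 2, 3, 7, 10, 11, 13, 14, 16, 17, 22, 23, 24, 26, 27, 28}
A' = U \ A = elements in U but not in A
Checking each element of U:
1 (in A, exclude), 2 (in A, exclude), 3 (in A, exclude), 4 (not in A, include), 5 (not in A, include), 6 (not in A, include), 7 (in A, exclude), 8 (not in A, include), 9 (not in A, include), 10 (in A, exclude), 11 (in A, exclude), 12 (not in A, include), 13 (in A, exclude), 14 (in A, exclude), 15 (not in A, include), 16 (in A, exclude), 17 (in A, exclude), 18 (not in A, include), 19 (not in A, include), 20 (not in A, include), 21 (not in A, include), 22 (in A, exclude), 23 (in A, exclude), 24 (in A, exclude), 25 (not in A, include), 26 (in A, exclude), 27 (in A, exclude), 28 (in A, exclude)
A' = {4, 5, 6, 8, 9, 12, 15, 18, 19, 20, 21, 25}

{4, 5, 6, 8, 9, 12, 15, 18, 19, 20, 21, 25}


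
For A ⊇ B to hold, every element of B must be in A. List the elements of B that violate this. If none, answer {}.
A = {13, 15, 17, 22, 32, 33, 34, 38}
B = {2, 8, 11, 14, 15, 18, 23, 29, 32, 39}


Set A = {13, 15, 17, 22, 32, 33, 34, 38}
Set B = {2, 8, 11, 14, 15, 18, 23, 29, 32, 39}
Check each element of B against A:
2 ∉ A (include), 8 ∉ A (include), 11 ∉ A (include), 14 ∉ A (include), 15 ∈ A, 18 ∉ A (include), 23 ∉ A (include), 29 ∉ A (include), 32 ∈ A, 39 ∉ A (include)
Elements of B not in A: {2, 8, 11, 14, 18, 23, 29, 39}

{2, 8, 11, 14, 18, 23, 29, 39}


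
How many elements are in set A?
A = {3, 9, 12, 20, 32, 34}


Set A = {3, 9, 12, 20, 32, 34}
Listing elements: 3, 9, 12, 20, 32, 34
Counting: 6 elements
|A| = 6

6


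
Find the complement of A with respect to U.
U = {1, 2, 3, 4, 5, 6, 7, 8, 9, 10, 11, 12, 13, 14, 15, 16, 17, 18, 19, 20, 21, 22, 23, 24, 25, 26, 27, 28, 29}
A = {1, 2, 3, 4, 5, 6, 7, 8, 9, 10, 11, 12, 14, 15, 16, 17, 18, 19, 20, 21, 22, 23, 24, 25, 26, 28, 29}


Universal set U = {1, 2, 3, 4, 5, 6, 7, 8, 9, 10, 11, 12, 13, 14, 15, 16, 17, 18, 19, 20, 21, 22, 23, 24, 25, 26, 27, 28, 29}
Set A = {1, 2, 3, 4, 5, 6, 7, 8, 9, 10, 11, 12, 14, 15, 16, 17, 18, 19, 20, 21, 22, 23, 24, 25, 26, 28, 29}
A' = U \ A = elements in U but not in A
Checking each element of U:
1 (in A, exclude), 2 (in A, exclude), 3 (in A, exclude), 4 (in A, exclude), 5 (in A, exclude), 6 (in A, exclude), 7 (in A, exclude), 8 (in A, exclude), 9 (in A, exclude), 10 (in A, exclude), 11 (in A, exclude), 12 (in A, exclude), 13 (not in A, include), 14 (in A, exclude), 15 (in A, exclude), 16 (in A, exclude), 17 (in A, exclude), 18 (in A, exclude), 19 (in A, exclude), 20 (in A, exclude), 21 (in A, exclude), 22 (in A, exclude), 23 (in A, exclude), 24 (in A, exclude), 25 (in A, exclude), 26 (in A, exclude), 27 (not in A, include), 28 (in A, exclude), 29 (in A, exclude)
A' = {13, 27}

{13, 27}


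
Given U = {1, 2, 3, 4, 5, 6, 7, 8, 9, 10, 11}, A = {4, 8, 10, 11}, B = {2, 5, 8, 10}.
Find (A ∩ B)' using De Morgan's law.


U = {1, 2, 3, 4, 5, 6, 7, 8, 9, 10, 11}
A = {4, 8, 10, 11}, B = {2, 5, 8, 10}
A ∩ B = {8, 10}
(A ∩ B)' = U \ (A ∩ B) = {1, 2, 3, 4, 5, 6, 7, 9, 11}
Verification via A' ∪ B': A' = {1, 2, 3, 5, 6, 7, 9}, B' = {1, 3, 4, 6, 7, 9, 11}
A' ∪ B' = {1, 2, 3, 4, 5, 6, 7, 9, 11} ✓

{1, 2, 3, 4, 5, 6, 7, 9, 11}


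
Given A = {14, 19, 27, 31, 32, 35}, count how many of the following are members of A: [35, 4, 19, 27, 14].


Set A = {14, 19, 27, 31, 32, 35}
Candidates: [35, 4, 19, 27, 14]
Check each candidate:
35 ∈ A, 4 ∉ A, 19 ∈ A, 27 ∈ A, 14 ∈ A
Count of candidates in A: 4

4


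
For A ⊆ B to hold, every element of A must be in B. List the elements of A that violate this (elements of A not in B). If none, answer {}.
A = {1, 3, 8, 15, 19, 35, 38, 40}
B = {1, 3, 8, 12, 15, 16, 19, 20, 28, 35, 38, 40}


Set A = {1, 3, 8, 15, 19, 35, 38, 40}
Set B = {1, 3, 8, 12, 15, 16, 19, 20, 28, 35, 38, 40}
Check each element of A against B:
1 ∈ B, 3 ∈ B, 8 ∈ B, 15 ∈ B, 19 ∈ B, 35 ∈ B, 38 ∈ B, 40 ∈ B
Elements of A not in B: {}

{}


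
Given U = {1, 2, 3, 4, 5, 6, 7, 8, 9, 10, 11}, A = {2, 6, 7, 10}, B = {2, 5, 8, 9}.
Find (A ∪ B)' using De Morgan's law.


U = {1, 2, 3, 4, 5, 6, 7, 8, 9, 10, 11}
A = {2, 6, 7, 10}, B = {2, 5, 8, 9}
A ∪ B = {2, 5, 6, 7, 8, 9, 10}
(A ∪ B)' = U \ (A ∪ B) = {1, 3, 4, 11}
Verification via A' ∩ B': A' = {1, 3, 4, 5, 8, 9, 11}, B' = {1, 3, 4, 6, 7, 10, 11}
A' ∩ B' = {1, 3, 4, 11} ✓

{1, 3, 4, 11}


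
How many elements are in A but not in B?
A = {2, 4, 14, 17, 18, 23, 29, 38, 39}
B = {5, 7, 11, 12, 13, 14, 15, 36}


Set A = {2, 4, 14, 17, 18, 23, 29, 38, 39}
Set B = {5, 7, 11, 12, 13, 14, 15, 36}
A \ B = {2, 4, 17, 18, 23, 29, 38, 39}
|A \ B| = 8

8


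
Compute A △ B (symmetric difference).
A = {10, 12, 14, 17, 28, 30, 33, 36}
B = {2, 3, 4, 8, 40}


Set A = {10, 12, 14, 17, 28, 30, 33, 36}
Set B = {2, 3, 4, 8, 40}
A △ B = (A \ B) ∪ (B \ A)
Elements in A but not B: {10, 12, 14, 17, 28, 30, 33, 36}
Elements in B but not A: {2, 3, 4, 8, 40}
A △ B = {2, 3, 4, 8, 10, 12, 14, 17, 28, 30, 33, 36, 40}

{2, 3, 4, 8, 10, 12, 14, 17, 28, 30, 33, 36, 40}


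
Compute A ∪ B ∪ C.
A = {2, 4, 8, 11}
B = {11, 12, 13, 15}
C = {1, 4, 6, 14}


Set A = {2, 4, 8, 11}
Set B = {11, 12, 13, 15}
Set C = {1, 4, 6, 14}
First, A ∪ B = {2, 4, 8, 11, 12, 13, 15}
Then, (A ∪ B) ∪ C = {1, 2, 4, 6, 8, 11, 12, 13, 14, 15}

{1, 2, 4, 6, 8, 11, 12, 13, 14, 15}


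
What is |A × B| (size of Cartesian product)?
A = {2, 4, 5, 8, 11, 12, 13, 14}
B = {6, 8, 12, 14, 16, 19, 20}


Set A = {2, 4, 5, 8, 11, 12, 13, 14} has 8 elements.
Set B = {6, 8, 12, 14, 16, 19, 20} has 7 elements.
|A × B| = |A| × |B| = 8 × 7 = 56

56


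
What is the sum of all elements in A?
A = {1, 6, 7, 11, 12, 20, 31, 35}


Set A = {1, 6, 7, 11, 12, 20, 31, 35}
Sum = 1 + 6 + 7 + 11 + 12 + 20 + 31 + 35 = 123

123


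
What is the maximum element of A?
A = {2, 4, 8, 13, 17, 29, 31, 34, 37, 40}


Set A = {2, 4, 8, 13, 17, 29, 31, 34, 37, 40}
Elements in ascending order: 2, 4, 8, 13, 17, 29, 31, 34, 37, 40
The largest element is 40.

40


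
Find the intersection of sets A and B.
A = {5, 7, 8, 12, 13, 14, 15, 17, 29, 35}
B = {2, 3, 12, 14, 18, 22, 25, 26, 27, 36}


Set A = {5, 7, 8, 12, 13, 14, 15, 17, 29, 35}
Set B = {2, 3, 12, 14, 18, 22, 25, 26, 27, 36}
A ∩ B includes only elements in both sets.
Check each element of A against B:
5 ✗, 7 ✗, 8 ✗, 12 ✓, 13 ✗, 14 ✓, 15 ✗, 17 ✗, 29 ✗, 35 ✗
A ∩ B = {12, 14}

{12, 14}


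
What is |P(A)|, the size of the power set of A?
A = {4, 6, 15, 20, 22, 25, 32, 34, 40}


Set A = {4, 6, 15, 20, 22, 25, 32, 34, 40}
|A| = 9
The power set P(A) contains all subsets of A.
|P(A)| = 2^|A| = 2^9 = 512

512


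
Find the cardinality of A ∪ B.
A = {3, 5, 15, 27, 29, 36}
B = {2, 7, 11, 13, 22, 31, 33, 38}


Set A = {3, 5, 15, 27, 29, 36}, |A| = 6
Set B = {2, 7, 11, 13, 22, 31, 33, 38}, |B| = 8
A ∩ B = {}, |A ∩ B| = 0
|A ∪ B| = |A| + |B| - |A ∩ B| = 6 + 8 - 0 = 14

14


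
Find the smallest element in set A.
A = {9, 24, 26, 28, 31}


Set A = {9, 24, 26, 28, 31}
Elements in ascending order: 9, 24, 26, 28, 31
The smallest element is 9.

9


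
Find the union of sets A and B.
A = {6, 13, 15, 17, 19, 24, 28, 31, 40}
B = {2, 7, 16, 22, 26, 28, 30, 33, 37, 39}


Set A = {6, 13, 15, 17, 19, 24, 28, 31, 40}
Set B = {2, 7, 16, 22, 26, 28, 30, 33, 37, 39}
A ∪ B includes all elements in either set.
Elements from A: {6, 13, 15, 17, 19, 24, 28, 31, 40}
Elements from B not already included: {2, 7, 16, 22, 26, 30, 33, 37, 39}
A ∪ B = {2, 6, 7, 13, 15, 16, 17, 19, 22, 24, 26, 28, 30, 31, 33, 37, 39, 40}

{2, 6, 7, 13, 15, 16, 17, 19, 22, 24, 26, 28, 30, 31, 33, 37, 39, 40}


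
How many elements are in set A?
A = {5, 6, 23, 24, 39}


Set A = {5, 6, 23, 24, 39}
Listing elements: 5, 6, 23, 24, 39
Counting: 5 elements
|A| = 5

5


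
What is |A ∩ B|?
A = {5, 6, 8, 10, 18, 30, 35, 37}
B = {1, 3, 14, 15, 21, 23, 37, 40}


Set A = {5, 6, 8, 10, 18, 30, 35, 37}
Set B = {1, 3, 14, 15, 21, 23, 37, 40}
A ∩ B = {37}
|A ∩ B| = 1

1


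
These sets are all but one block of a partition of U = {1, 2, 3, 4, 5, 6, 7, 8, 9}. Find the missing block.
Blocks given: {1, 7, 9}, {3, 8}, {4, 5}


U = {1, 2, 3, 4, 5, 6, 7, 8, 9}
Shown blocks: {1, 7, 9}, {3, 8}, {4, 5}
A partition's blocks are pairwise disjoint and cover U, so the missing block = U \ (union of shown blocks).
Union of shown blocks: {1, 3, 4, 5, 7, 8, 9}
Missing block = U \ (union) = {2, 6}

{2, 6}


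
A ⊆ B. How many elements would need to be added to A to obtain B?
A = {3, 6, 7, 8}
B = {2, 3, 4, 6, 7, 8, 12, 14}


Set A = {3, 6, 7, 8}, |A| = 4
Set B = {2, 3, 4, 6, 7, 8, 12, 14}, |B| = 8
Since A ⊆ B: B \ A = {2, 4, 12, 14}
|B| - |A| = 8 - 4 = 4

4


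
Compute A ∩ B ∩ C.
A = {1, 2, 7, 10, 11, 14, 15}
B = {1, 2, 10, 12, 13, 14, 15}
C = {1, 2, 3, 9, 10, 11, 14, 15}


Set A = {1, 2, 7, 10, 11, 14, 15}
Set B = {1, 2, 10, 12, 13, 14, 15}
Set C = {1, 2, 3, 9, 10, 11, 14, 15}
First, A ∩ B = {1, 2, 10, 14, 15}
Then, (A ∩ B) ∩ C = {1, 2, 10, 14, 15}

{1, 2, 10, 14, 15}


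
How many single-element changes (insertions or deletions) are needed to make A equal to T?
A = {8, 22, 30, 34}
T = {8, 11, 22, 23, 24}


Set A = {8, 22, 30, 34}
Set T = {8, 11, 22, 23, 24}
Elements to remove from A (in A, not in T): {30, 34} → 2 removals
Elements to add to A (in T, not in A): {11, 23, 24} → 3 additions
Total edits = 2 + 3 = 5

5


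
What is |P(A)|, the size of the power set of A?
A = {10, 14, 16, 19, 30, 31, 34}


Set A = {10, 14, 16, 19, 30, 31, 34}
|A| = 7
The power set P(A) contains all subsets of A.
|P(A)| = 2^|A| = 2^7 = 128

128


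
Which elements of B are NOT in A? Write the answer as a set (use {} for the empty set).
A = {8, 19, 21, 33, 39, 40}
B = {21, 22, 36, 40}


Set A = {8, 19, 21, 33, 39, 40}
Set B = {21, 22, 36, 40}
Check each element of B against A:
21 ∈ A, 22 ∉ A (include), 36 ∉ A (include), 40 ∈ A
Elements of B not in A: {22, 36}

{22, 36}


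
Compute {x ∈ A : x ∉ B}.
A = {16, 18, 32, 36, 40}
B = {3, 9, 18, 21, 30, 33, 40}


Set A = {16, 18, 32, 36, 40}
Set B = {3, 9, 18, 21, 30, 33, 40}
Check each element of A against B:
16 ∉ B (include), 18 ∈ B, 32 ∉ B (include), 36 ∉ B (include), 40 ∈ B
Elements of A not in B: {16, 32, 36}

{16, 32, 36}


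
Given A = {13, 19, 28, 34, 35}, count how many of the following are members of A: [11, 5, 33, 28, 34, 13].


Set A = {13, 19, 28, 34, 35}
Candidates: [11, 5, 33, 28, 34, 13]
Check each candidate:
11 ∉ A, 5 ∉ A, 33 ∉ A, 28 ∈ A, 34 ∈ A, 13 ∈ A
Count of candidates in A: 3

3


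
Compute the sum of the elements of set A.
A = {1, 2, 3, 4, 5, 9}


Set A = {1, 2, 3, 4, 5, 9}
Sum = 1 + 2 + 3 + 4 + 5 + 9 = 24

24


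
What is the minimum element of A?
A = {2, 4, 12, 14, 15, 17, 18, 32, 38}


Set A = {2, 4, 12, 14, 15, 17, 18, 32, 38}
Elements in ascending order: 2, 4, 12, 14, 15, 17, 18, 32, 38
The smallest element is 2.

2


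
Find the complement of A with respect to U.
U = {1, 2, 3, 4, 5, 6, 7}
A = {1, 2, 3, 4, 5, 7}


Universal set U = {1, 2, 3, 4, 5, 6, 7}
Set A = {1, 2, 3, 4, 5, 7}
A' = U \ A = elements in U but not in A
Checking each element of U:
1 (in A, exclude), 2 (in A, exclude), 3 (in A, exclude), 4 (in A, exclude), 5 (in A, exclude), 6 (not in A, include), 7 (in A, exclude)
A' = {6}

{6}


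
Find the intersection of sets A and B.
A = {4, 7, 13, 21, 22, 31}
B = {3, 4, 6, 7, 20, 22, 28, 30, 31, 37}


Set A = {4, 7, 13, 21, 22, 31}
Set B = {3, 4, 6, 7, 20, 22, 28, 30, 31, 37}
A ∩ B includes only elements in both sets.
Check each element of A against B:
4 ✓, 7 ✓, 13 ✗, 21 ✗, 22 ✓, 31 ✓
A ∩ B = {4, 7, 22, 31}

{4, 7, 22, 31}


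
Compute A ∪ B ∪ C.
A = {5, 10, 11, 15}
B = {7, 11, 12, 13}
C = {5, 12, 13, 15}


Set A = {5, 10, 11, 15}
Set B = {7, 11, 12, 13}
Set C = {5, 12, 13, 15}
First, A ∪ B = {5, 7, 10, 11, 12, 13, 15}
Then, (A ∪ B) ∪ C = {5, 7, 10, 11, 12, 13, 15}

{5, 7, 10, 11, 12, 13, 15}


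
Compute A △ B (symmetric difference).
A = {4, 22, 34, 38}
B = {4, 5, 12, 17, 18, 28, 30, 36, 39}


Set A = {4, 22, 34, 38}
Set B = {4, 5, 12, 17, 18, 28, 30, 36, 39}
A △ B = (A \ B) ∪ (B \ A)
Elements in A but not B: {22, 34, 38}
Elements in B but not A: {5, 12, 17, 18, 28, 30, 36, 39}
A △ B = {5, 12, 17, 18, 22, 28, 30, 34, 36, 38, 39}

{5, 12, 17, 18, 22, 28, 30, 34, 36, 38, 39}


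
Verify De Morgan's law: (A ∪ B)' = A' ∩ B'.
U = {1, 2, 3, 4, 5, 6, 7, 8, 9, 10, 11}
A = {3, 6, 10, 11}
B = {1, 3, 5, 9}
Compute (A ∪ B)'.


U = {1, 2, 3, 4, 5, 6, 7, 8, 9, 10, 11}
A = {3, 6, 10, 11}, B = {1, 3, 5, 9}
A ∪ B = {1, 3, 5, 6, 9, 10, 11}
(A ∪ B)' = U \ (A ∪ B) = {2, 4, 7, 8}
Verification via A' ∩ B': A' = {1, 2, 4, 5, 7, 8, 9}, B' = {2, 4, 6, 7, 8, 10, 11}
A' ∩ B' = {2, 4, 7, 8} ✓

{2, 4, 7, 8}


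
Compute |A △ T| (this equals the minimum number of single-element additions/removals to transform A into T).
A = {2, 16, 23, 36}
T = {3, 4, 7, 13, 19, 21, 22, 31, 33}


Set A = {2, 16, 23, 36}
Set T = {3, 4, 7, 13, 19, 21, 22, 31, 33}
Elements to remove from A (in A, not in T): {2, 16, 23, 36} → 4 removals
Elements to add to A (in T, not in A): {3, 4, 7, 13, 19, 21, 22, 31, 33} → 9 additions
Total edits = 4 + 9 = 13

13


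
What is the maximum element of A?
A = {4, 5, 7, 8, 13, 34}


Set A = {4, 5, 7, 8, 13, 34}
Elements in ascending order: 4, 5, 7, 8, 13, 34
The largest element is 34.

34


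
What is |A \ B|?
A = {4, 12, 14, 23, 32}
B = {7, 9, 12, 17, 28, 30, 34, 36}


Set A = {4, 12, 14, 23, 32}
Set B = {7, 9, 12, 17, 28, 30, 34, 36}
A \ B = {4, 14, 23, 32}
|A \ B| = 4

4


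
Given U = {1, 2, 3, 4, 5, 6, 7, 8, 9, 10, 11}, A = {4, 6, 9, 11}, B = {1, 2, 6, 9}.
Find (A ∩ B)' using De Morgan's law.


U = {1, 2, 3, 4, 5, 6, 7, 8, 9, 10, 11}
A = {4, 6, 9, 11}, B = {1, 2, 6, 9}
A ∩ B = {6, 9}
(A ∩ B)' = U \ (A ∩ B) = {1, 2, 3, 4, 5, 7, 8, 10, 11}
Verification via A' ∪ B': A' = {1, 2, 3, 5, 7, 8, 10}, B' = {3, 4, 5, 7, 8, 10, 11}
A' ∪ B' = {1, 2, 3, 4, 5, 7, 8, 10, 11} ✓

{1, 2, 3, 4, 5, 7, 8, 10, 11}


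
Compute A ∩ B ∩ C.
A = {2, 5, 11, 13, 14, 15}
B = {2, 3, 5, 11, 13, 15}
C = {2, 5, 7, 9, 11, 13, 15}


Set A = {2, 5, 11, 13, 14, 15}
Set B = {2, 3, 5, 11, 13, 15}
Set C = {2, 5, 7, 9, 11, 13, 15}
First, A ∩ B = {2, 5, 11, 13, 15}
Then, (A ∩ B) ∩ C = {2, 5, 11, 13, 15}

{2, 5, 11, 13, 15}


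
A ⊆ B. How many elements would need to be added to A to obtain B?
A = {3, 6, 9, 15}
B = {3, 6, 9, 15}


Set A = {3, 6, 9, 15}, |A| = 4
Set B = {3, 6, 9, 15}, |B| = 4
Since A ⊆ B: B \ A = {}
|B| - |A| = 4 - 4 = 0

0


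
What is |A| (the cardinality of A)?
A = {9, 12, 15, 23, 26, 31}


Set A = {9, 12, 15, 23, 26, 31}
Listing elements: 9, 12, 15, 23, 26, 31
Counting: 6 elements
|A| = 6

6


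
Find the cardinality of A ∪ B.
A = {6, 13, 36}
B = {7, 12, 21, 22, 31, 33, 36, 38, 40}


Set A = {6, 13, 36}, |A| = 3
Set B = {7, 12, 21, 22, 31, 33, 36, 38, 40}, |B| = 9
A ∩ B = {36}, |A ∩ B| = 1
|A ∪ B| = |A| + |B| - |A ∩ B| = 3 + 9 - 1 = 11

11


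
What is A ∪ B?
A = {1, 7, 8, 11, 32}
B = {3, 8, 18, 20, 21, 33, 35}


Set A = {1, 7, 8, 11, 32}
Set B = {3, 8, 18, 20, 21, 33, 35}
A ∪ B includes all elements in either set.
Elements from A: {1, 7, 8, 11, 32}
Elements from B not already included: {3, 18, 20, 21, 33, 35}
A ∪ B = {1, 3, 7, 8, 11, 18, 20, 21, 32, 33, 35}

{1, 3, 7, 8, 11, 18, 20, 21, 32, 33, 35}


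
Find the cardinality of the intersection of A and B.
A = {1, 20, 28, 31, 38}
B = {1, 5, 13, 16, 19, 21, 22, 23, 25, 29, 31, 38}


Set A = {1, 20, 28, 31, 38}
Set B = {1, 5, 13, 16, 19, 21, 22, 23, 25, 29, 31, 38}
A ∩ B = {1, 31, 38}
|A ∩ B| = 3

3


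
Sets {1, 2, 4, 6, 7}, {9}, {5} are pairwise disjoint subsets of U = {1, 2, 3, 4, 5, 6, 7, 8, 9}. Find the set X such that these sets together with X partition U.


U = {1, 2, 3, 4, 5, 6, 7, 8, 9}
Shown blocks: {1, 2, 4, 6, 7}, {9}, {5}
A partition's blocks are pairwise disjoint and cover U, so the missing block = U \ (union of shown blocks).
Union of shown blocks: {1, 2, 4, 5, 6, 7, 9}
Missing block = U \ (union) = {3, 8}

{3, 8}


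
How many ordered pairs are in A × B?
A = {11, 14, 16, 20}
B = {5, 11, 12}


Set A = {11, 14, 16, 20} has 4 elements.
Set B = {5, 11, 12} has 3 elements.
|A × B| = |A| × |B| = 4 × 3 = 12

12


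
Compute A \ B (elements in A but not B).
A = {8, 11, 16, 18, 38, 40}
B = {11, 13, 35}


Set A = {8, 11, 16, 18, 38, 40}
Set B = {11, 13, 35}
A \ B includes elements in A that are not in B.
Check each element of A:
8 (not in B, keep), 11 (in B, remove), 16 (not in B, keep), 18 (not in B, keep), 38 (not in B, keep), 40 (not in B, keep)
A \ B = {8, 16, 18, 38, 40}

{8, 16, 18, 38, 40}


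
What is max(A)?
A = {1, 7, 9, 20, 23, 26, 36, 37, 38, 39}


Set A = {1, 7, 9, 20, 23, 26, 36, 37, 38, 39}
Elements in ascending order: 1, 7, 9, 20, 23, 26, 36, 37, 38, 39
The largest element is 39.

39


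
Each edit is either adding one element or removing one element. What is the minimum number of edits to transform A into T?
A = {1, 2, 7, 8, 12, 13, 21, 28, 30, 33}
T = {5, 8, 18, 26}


Set A = {1, 2, 7, 8, 12, 13, 21, 28, 30, 33}
Set T = {5, 8, 18, 26}
Elements to remove from A (in A, not in T): {1, 2, 7, 12, 13, 21, 28, 30, 33} → 9 removals
Elements to add to A (in T, not in A): {5, 18, 26} → 3 additions
Total edits = 9 + 3 = 12

12


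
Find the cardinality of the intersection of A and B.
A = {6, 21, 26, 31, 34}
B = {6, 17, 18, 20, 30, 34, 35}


Set A = {6, 21, 26, 31, 34}
Set B = {6, 17, 18, 20, 30, 34, 35}
A ∩ B = {6, 34}
|A ∩ B| = 2

2


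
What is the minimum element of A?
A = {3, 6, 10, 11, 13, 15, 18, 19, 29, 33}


Set A = {3, 6, 10, 11, 13, 15, 18, 19, 29, 33}
Elements in ascending order: 3, 6, 10, 11, 13, 15, 18, 19, 29, 33
The smallest element is 3.

3


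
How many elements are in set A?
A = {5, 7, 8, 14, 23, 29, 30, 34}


Set A = {5, 7, 8, 14, 23, 29, 30, 34}
Listing elements: 5, 7, 8, 14, 23, 29, 30, 34
Counting: 8 elements
|A| = 8

8


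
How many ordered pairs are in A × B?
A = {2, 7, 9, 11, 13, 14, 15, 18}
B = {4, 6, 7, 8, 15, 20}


Set A = {2, 7, 9, 11, 13, 14, 15, 18} has 8 elements.
Set B = {4, 6, 7, 8, 15, 20} has 6 elements.
|A × B| = |A| × |B| = 8 × 6 = 48

48


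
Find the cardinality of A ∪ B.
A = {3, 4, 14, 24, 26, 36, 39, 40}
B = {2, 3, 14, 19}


Set A = {3, 4, 14, 24, 26, 36, 39, 40}, |A| = 8
Set B = {2, 3, 14, 19}, |B| = 4
A ∩ B = {3, 14}, |A ∩ B| = 2
|A ∪ B| = |A| + |B| - |A ∩ B| = 8 + 4 - 2 = 10

10


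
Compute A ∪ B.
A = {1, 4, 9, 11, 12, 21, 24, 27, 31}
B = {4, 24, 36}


Set A = {1, 4, 9, 11, 12, 21, 24, 27, 31}
Set B = {4, 24, 36}
A ∪ B includes all elements in either set.
Elements from A: {1, 4, 9, 11, 12, 21, 24, 27, 31}
Elements from B not already included: {36}
A ∪ B = {1, 4, 9, 11, 12, 21, 24, 27, 31, 36}

{1, 4, 9, 11, 12, 21, 24, 27, 31, 36}
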